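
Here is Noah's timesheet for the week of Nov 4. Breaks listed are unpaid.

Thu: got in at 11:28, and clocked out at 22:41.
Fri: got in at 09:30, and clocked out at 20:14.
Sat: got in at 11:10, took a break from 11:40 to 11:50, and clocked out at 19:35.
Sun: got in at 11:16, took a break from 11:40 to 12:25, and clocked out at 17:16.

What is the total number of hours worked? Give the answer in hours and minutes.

Thu: 11:28–22:41 = 11 h 13 min
Fri: 09:30–20:14 = 10 h 44 min
Sat: 11:10–19:35 = 8 h 25 min; less 10 min break → 8 h 15 min
Sun: 11:16–17:16 = 6 h 0 min; less 45 min break → 5 h 15 min
Total: 11 h 13 min + 10 h 44 min + 8 h 15 min + 5 h 15 min = 35 h 27 min.

35 h 27 min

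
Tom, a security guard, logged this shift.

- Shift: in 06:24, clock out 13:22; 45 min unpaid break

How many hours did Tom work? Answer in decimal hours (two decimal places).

Shift: 06:24–13:22 = 6 h 58 min; less 45 min break → 6 h 13 min

6.22 hours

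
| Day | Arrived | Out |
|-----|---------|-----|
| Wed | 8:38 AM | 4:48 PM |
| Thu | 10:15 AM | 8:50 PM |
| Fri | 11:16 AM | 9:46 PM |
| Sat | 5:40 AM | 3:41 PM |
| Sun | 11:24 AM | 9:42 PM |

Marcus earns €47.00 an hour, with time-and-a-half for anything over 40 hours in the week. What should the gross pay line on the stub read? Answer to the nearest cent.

€2554.45

Wed: 8:38 AM–4:48 PM = 8 h 10 min
Thu: 10:15 AM–8:50 PM = 10 h 35 min
Fri: 11:16 AM–9:46 PM = 10 h 30 min
Sat: 5:40 AM–3:41 PM = 10 h 1 min
Sun: 11:24 AM–9:42 PM = 10 h 18 min
Total worked: 49 h 34 min = 2974 min.
Regular 40 h 0 min = 2400 min at €47.00/h; overtime 9 h 34 min = 574 min at €70.50/h.
Pay = (2400 × €47.00 + 574 × €70.50) ÷ 60 = €2554.45.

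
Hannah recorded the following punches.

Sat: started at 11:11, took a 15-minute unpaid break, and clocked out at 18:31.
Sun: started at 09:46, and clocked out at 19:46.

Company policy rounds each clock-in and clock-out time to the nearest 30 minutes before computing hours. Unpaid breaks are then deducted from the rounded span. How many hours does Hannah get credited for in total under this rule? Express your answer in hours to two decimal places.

Sat: in 11:11→11:00, out 18:31→18:30; 7 h 30 min − 15 min = 7 h 15 min
Sun: in 09:46→10:00, out 19:46→20:00; 10 h 0 min
Total credited: 17 h 15 min.

17.25 hours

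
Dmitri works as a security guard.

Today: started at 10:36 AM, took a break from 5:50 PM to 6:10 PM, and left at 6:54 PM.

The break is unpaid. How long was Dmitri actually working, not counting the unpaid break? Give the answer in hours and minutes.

Today: 10:36 AM–6:54 PM = 8 h 18 min; less 20 min break → 7 h 58 min

7 h 58 min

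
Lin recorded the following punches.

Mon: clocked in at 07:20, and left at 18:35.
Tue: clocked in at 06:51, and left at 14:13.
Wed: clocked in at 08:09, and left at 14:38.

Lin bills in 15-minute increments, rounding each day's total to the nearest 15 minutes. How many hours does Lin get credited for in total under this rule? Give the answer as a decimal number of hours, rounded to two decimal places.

Mon: 07:20–18:35 = 11 h 15 min → rounds to 11 h 15 min
Tue: 06:51–14:13 = 7 h 22 min → rounds to 7 h 15 min
Wed: 08:09–14:38 = 6 h 29 min → rounds to 6 h 30 min
Total credited: 25 h 0 min.

25.00 hours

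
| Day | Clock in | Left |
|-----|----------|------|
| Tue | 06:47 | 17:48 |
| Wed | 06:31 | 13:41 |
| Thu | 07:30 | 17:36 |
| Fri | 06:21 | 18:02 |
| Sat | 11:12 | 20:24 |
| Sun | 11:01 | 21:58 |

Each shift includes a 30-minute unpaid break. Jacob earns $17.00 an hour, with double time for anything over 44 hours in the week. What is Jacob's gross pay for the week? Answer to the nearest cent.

Tue: 06:47–17:48 = 11 h 1 min; less 30 min break → 10 h 31 min
Wed: 06:31–13:41 = 7 h 10 min; less 30 min break → 6 h 40 min
Thu: 07:30–17:36 = 10 h 6 min; less 30 min break → 9 h 36 min
Fri: 06:21–18:02 = 11 h 41 min; less 30 min break → 11 h 11 min
Sat: 11:12–20:24 = 9 h 12 min; less 30 min break → 8 h 42 min
Sun: 11:01–21:58 = 10 h 57 min; less 30 min break → 10 h 27 min
Total worked: 57 h 7 min = 3427 min.
Regular 44 h 0 min = 2640 min at $17.00/h; overtime 13 h 7 min = 787 min at $34.00/h.
Pay = (2640 × $17.00 + 787 × $34.00) ÷ 60 = $1193.97.

$1193.97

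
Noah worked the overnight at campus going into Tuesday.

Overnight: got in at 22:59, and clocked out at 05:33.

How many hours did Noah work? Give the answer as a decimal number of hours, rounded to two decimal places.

6.57 hours

Overnight: 22:59 → midnight = 1 h 1 min; midnight → 05:33 = 5 h 33 min; span 6 h 34 min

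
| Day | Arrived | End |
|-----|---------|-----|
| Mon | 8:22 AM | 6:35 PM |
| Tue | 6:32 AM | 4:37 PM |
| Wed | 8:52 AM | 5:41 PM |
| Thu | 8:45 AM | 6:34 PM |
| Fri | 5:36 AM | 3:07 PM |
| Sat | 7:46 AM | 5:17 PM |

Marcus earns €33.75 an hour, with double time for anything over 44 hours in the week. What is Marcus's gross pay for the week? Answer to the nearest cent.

€2427.75

Mon: 8:22 AM–6:35 PM = 10 h 13 min
Tue: 6:32 AM–4:37 PM = 10 h 5 min
Wed: 8:52 AM–5:41 PM = 8 h 49 min
Thu: 8:45 AM–6:34 PM = 9 h 49 min
Fri: 5:36 AM–3:07 PM = 9 h 31 min
Sat: 7:46 AM–5:17 PM = 9 h 31 min
Total worked: 57 h 58 min = 3478 min.
Regular 44 h 0 min = 2640 min at €33.75/h; overtime 13 h 58 min = 838 min at €67.50/h.
Pay = (2640 × €33.75 + 838 × €67.50) ÷ 60 = €2427.75.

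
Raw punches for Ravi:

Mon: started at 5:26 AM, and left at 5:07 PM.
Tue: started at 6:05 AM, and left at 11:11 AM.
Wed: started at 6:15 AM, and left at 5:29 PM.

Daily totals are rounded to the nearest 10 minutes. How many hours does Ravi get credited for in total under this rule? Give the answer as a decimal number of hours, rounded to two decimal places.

Mon: 5:26 AM–5:07 PM = 11 h 41 min → rounds to 11 h 40 min
Tue: 6:05 AM–11:11 AM = 5 h 6 min → rounds to 5 h 10 min
Wed: 6:15 AM–5:29 PM = 11 h 14 min → rounds to 11 h 10 min
Total credited: 28 h 0 min.

28.00 hours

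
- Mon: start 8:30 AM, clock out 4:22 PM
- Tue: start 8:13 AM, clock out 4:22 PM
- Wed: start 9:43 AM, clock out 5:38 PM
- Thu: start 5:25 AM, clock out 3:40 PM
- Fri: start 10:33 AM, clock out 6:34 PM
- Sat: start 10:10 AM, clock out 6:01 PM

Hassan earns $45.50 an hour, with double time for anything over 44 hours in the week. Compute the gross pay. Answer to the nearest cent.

$2552.55

Mon: 8:30 AM–4:22 PM = 7 h 52 min
Tue: 8:13 AM–4:22 PM = 8 h 9 min
Wed: 9:43 AM–5:38 PM = 7 h 55 min
Thu: 5:25 AM–3:40 PM = 10 h 15 min
Fri: 10:33 AM–6:34 PM = 8 h 1 min
Sat: 10:10 AM–6:01 PM = 7 h 51 min
Total worked: 50 h 3 min = 3003 min.
Regular 44 h 0 min = 2640 min at $45.50/h; overtime 6 h 3 min = 363 min at $91.00/h.
Pay = (2640 × $45.50 + 363 × $91.00) ÷ 60 = $2552.55.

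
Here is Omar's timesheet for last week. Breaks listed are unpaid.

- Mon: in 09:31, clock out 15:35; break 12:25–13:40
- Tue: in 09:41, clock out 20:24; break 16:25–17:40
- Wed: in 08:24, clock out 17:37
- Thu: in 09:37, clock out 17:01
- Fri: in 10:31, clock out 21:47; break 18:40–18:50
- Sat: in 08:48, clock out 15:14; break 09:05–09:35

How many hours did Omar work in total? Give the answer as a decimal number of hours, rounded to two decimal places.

47.93 hours

Mon: 09:31–15:35 = 6 h 4 min; less 75 min break → 4 h 49 min
Tue: 09:41–20:24 = 10 h 43 min; less 75 min break → 9 h 28 min
Wed: 08:24–17:37 = 9 h 13 min
Thu: 09:37–17:01 = 7 h 24 min
Fri: 10:31–21:47 = 11 h 16 min; less 10 min break → 11 h 6 min
Sat: 08:48–15:14 = 6 h 26 min; less 30 min break → 5 h 56 min
Total: 4 h 49 min + 9 h 28 min + 9 h 13 min + 7 h 24 min + 11 h 6 min + 5 h 56 min = 47 h 56 min.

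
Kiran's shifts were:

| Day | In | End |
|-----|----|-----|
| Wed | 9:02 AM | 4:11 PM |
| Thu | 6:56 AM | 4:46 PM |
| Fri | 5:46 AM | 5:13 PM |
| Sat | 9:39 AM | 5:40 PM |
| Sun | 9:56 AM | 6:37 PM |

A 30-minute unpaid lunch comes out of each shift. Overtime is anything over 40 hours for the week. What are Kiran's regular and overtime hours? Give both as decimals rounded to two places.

Regular 40.00 hours, overtime 2.63 hours

Wed: 9:02 AM–4:11 PM = 7 h 9 min; less 30 min break → 6 h 39 min
Thu: 6:56 AM–4:46 PM = 9 h 50 min; less 30 min break → 9 h 20 min
Fri: 5:46 AM–5:13 PM = 11 h 27 min; less 30 min break → 10 h 57 min
Sat: 9:39 AM–5:40 PM = 8 h 1 min; less 30 min break → 7 h 31 min
Sun: 9:56 AM–6:37 PM = 8 h 41 min; less 30 min break → 8 h 11 min
Total worked: 42 h 38 min = 42.63 h.
Threshold 40 h → overtime 2 h 38 min, regular 40 h 0 min.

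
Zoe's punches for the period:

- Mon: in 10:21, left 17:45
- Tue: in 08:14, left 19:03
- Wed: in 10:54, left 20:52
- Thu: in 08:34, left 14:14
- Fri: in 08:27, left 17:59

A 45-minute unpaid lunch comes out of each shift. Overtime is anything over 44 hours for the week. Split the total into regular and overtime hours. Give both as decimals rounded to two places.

Regular 39.63 hours, overtime 0.00 hours

Mon: 10:21–17:45 = 7 h 24 min; less 45 min break → 6 h 39 min
Tue: 08:14–19:03 = 10 h 49 min; less 45 min break → 10 h 4 min
Wed: 10:54–20:52 = 9 h 58 min; less 45 min break → 9 h 13 min
Thu: 08:34–14:14 = 5 h 40 min; less 45 min break → 4 h 55 min
Fri: 08:27–17:59 = 9 h 32 min; less 45 min break → 8 h 47 min
Total worked: 39 h 38 min = 39.63 h.
Threshold 44 h → overtime 0 h 0 min, regular 39 h 38 min.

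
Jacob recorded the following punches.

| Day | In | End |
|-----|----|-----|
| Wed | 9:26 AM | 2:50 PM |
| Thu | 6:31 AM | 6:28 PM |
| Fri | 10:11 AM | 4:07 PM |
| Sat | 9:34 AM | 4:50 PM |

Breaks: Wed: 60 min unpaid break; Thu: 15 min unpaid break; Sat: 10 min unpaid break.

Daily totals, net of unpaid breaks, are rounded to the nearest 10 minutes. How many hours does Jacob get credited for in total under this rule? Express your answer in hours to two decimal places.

Wed: 9:26 AM–2:50 PM = 5 h 24 min − 60 min = 4 h 24 min → rounds to 4 h 20 min
Thu: 6:31 AM–6:28 PM = 11 h 57 min − 15 min = 11 h 42 min → rounds to 11 h 40 min
Fri: 10:11 AM–4:07 PM = 5 h 56 min → rounds to 6 h 0 min
Sat: 9:34 AM–4:50 PM = 7 h 16 min − 10 min = 7 h 6 min → rounds to 7 h 10 min
Total credited: 29 h 10 min.

29.17 hours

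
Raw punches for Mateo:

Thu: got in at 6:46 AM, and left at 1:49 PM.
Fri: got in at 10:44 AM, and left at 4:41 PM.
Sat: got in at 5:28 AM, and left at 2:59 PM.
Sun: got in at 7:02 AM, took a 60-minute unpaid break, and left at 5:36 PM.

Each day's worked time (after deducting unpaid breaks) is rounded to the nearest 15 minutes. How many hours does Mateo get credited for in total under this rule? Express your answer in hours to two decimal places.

32.00 hours

Thu: 6:46 AM–1:49 PM = 7 h 3 min → rounds to 7 h 0 min
Fri: 10:44 AM–4:41 PM = 5 h 57 min → rounds to 6 h 0 min
Sat: 5:28 AM–2:59 PM = 9 h 31 min → rounds to 9 h 30 min
Sun: 7:02 AM–5:36 PM = 10 h 34 min − 60 min = 9 h 34 min → rounds to 9 h 30 min
Total credited: 32 h 0 min.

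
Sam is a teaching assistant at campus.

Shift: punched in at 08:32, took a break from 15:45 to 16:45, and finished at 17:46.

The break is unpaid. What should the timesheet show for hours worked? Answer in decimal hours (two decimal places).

Shift: 08:32–17:46 = 9 h 14 min; less 60 min break → 8 h 14 min

8.23 hours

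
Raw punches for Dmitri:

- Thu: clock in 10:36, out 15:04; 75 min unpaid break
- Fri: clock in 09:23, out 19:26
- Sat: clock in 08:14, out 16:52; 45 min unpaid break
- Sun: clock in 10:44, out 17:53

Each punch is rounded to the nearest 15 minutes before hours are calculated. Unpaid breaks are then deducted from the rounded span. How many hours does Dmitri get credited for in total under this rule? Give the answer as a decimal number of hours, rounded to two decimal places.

Thu: in 10:36→10:30, out 15:04→15:00; 4 h 30 min − 75 min = 3 h 15 min
Fri: in 09:23→09:30, out 19:26→19:30; 10 h 0 min
Sat: in 08:14→08:15, out 16:52→16:45; 8 h 30 min − 45 min = 7 h 45 min
Sun: in 10:44→10:45, out 17:53→18:00; 7 h 15 min
Total credited: 28 h 15 min.

28.25 hours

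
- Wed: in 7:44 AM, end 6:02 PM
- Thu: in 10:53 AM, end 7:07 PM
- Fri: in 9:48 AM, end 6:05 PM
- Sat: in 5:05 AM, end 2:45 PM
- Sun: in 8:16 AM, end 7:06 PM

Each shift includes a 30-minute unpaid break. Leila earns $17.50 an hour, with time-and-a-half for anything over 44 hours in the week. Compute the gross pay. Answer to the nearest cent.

$791.44

Wed: 7:44 AM–6:02 PM = 10 h 18 min; less 30 min break → 9 h 48 min
Thu: 10:53 AM–7:07 PM = 8 h 14 min; less 30 min break → 7 h 44 min
Fri: 9:48 AM–6:05 PM = 8 h 17 min; less 30 min break → 7 h 47 min
Sat: 5:05 AM–2:45 PM = 9 h 40 min; less 30 min break → 9 h 10 min
Sun: 8:16 AM–7:06 PM = 10 h 50 min; less 30 min break → 10 h 20 min
Total worked: 44 h 49 min = 2689 min.
Regular 44 h 0 min = 2640 min at $17.50/h; overtime 0 h 49 min = 49 min at $26.25/h.
Pay = (2640 × $17.50 + 49 × $26.25) ÷ 60 = $791.44.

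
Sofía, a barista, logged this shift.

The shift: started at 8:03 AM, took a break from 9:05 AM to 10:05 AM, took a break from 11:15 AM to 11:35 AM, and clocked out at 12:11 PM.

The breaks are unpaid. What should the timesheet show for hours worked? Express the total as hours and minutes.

2 h 48 min

The shift: 8:03 AM–12:11 PM = 4 h 8 min; less 80 min break → 2 h 48 min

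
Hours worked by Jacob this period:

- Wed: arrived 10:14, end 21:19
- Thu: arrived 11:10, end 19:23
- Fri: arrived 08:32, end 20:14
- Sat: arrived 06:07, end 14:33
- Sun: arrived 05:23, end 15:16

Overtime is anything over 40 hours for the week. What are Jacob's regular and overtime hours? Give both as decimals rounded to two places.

Wed: 10:14–21:19 = 11 h 5 min
Thu: 11:10–19:23 = 8 h 13 min
Fri: 08:32–20:14 = 11 h 42 min
Sat: 06:07–14:33 = 8 h 26 min
Sun: 05:23–15:16 = 9 h 53 min
Total worked: 49 h 19 min = 49.32 h.
Threshold 40 h → overtime 9 h 19 min, regular 40 h 0 min.

Regular 40.00 hours, overtime 9.32 hours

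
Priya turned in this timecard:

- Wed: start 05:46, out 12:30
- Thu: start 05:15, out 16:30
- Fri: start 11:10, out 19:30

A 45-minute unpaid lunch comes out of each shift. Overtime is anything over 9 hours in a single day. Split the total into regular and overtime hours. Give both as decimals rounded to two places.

Regular 22.57 hours, overtime 1.50 hours

Wed: 05:46–12:30 = 6 h 44 min; less 45 min break → 5 h 59 min
Thu: 05:15–16:30 = 11 h 15 min; less 45 min break → 10 h 30 min
Fri: 11:10–19:30 = 8 h 20 min; less 45 min break → 7 h 35 min
Wed reg 5 h 59 min / OT 0 h 0 min; Thu reg 9 h 0 min / OT 1 h 30 min; Fri reg 7 h 35 min / OT 0 h 0 min.
Totals: regular 22 h 34 min, overtime 1 h 30 min.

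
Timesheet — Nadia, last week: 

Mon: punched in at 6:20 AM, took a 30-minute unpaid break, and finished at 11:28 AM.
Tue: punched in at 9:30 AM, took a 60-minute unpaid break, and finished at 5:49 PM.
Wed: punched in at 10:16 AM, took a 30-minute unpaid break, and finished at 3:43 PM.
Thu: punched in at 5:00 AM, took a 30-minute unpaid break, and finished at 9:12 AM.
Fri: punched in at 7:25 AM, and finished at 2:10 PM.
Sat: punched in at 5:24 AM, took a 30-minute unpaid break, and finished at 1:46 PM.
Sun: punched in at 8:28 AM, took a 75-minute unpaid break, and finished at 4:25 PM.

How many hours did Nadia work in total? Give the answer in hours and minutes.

41 h 55 min

Mon: 6:20 AM–11:28 AM = 5 h 8 min; less 30 min break → 4 h 38 min
Tue: 9:30 AM–5:49 PM = 8 h 19 min; less 60 min break → 7 h 19 min
Wed: 10:16 AM–3:43 PM = 5 h 27 min; less 30 min break → 4 h 57 min
Thu: 5:00 AM–9:12 AM = 4 h 12 min; less 30 min break → 3 h 42 min
Fri: 7:25 AM–2:10 PM = 6 h 45 min
Sat: 5:24 AM–1:46 PM = 8 h 22 min; less 30 min break → 7 h 52 min
Sun: 8:28 AM–4:25 PM = 7 h 57 min; less 75 min break → 6 h 42 min
Total: 4 h 38 min + 7 h 19 min + 4 h 57 min + 3 h 42 min + 6 h 45 min + 7 h 52 min + 6 h 42 min = 41 h 55 min.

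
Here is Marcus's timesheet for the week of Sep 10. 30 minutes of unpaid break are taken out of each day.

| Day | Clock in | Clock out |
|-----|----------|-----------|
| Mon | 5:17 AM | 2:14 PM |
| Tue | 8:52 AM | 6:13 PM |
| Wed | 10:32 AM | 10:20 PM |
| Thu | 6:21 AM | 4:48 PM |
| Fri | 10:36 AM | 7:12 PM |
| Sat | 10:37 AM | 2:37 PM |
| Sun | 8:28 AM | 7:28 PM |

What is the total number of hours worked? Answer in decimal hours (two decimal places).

Mon: 5:17 AM–2:14 PM = 8 h 57 min; less 30 min break → 8 h 27 min
Tue: 8:52 AM–6:13 PM = 9 h 21 min; less 30 min break → 8 h 51 min
Wed: 10:32 AM–10:20 PM = 11 h 48 min; less 30 min break → 11 h 18 min
Thu: 6:21 AM–4:48 PM = 10 h 27 min; less 30 min break → 9 h 57 min
Fri: 10:36 AM–7:12 PM = 8 h 36 min; less 30 min break → 8 h 6 min
Sat: 10:37 AM–2:37 PM = 4 h 0 min; less 30 min break → 3 h 30 min
Sun: 8:28 AM–7:28 PM = 11 h 0 min; less 30 min break → 10 h 30 min
Total: 8 h 27 min + 8 h 51 min + 11 h 18 min + 9 h 57 min + 8 h 6 min + 3 h 30 min + 10 h 30 min = 60 h 39 min.

60.65 hours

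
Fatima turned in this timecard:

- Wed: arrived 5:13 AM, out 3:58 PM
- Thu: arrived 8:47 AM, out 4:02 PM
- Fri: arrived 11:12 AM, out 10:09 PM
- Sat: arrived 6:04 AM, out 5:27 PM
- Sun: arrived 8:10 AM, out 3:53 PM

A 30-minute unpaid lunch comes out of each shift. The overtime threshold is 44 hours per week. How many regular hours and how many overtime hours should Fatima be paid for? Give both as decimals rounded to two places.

Regular 44.00 hours, overtime 1.55 hours

Wed: 5:13 AM–3:58 PM = 10 h 45 min; less 30 min break → 10 h 15 min
Thu: 8:47 AM–4:02 PM = 7 h 15 min; less 30 min break → 6 h 45 min
Fri: 11:12 AM–10:09 PM = 10 h 57 min; less 30 min break → 10 h 27 min
Sat: 6:04 AM–5:27 PM = 11 h 23 min; less 30 min break → 10 h 53 min
Sun: 8:10 AM–3:53 PM = 7 h 43 min; less 30 min break → 7 h 13 min
Total worked: 45 h 33 min = 45.55 h.
Threshold 44 h → overtime 1 h 33 min, regular 44 h 0 min.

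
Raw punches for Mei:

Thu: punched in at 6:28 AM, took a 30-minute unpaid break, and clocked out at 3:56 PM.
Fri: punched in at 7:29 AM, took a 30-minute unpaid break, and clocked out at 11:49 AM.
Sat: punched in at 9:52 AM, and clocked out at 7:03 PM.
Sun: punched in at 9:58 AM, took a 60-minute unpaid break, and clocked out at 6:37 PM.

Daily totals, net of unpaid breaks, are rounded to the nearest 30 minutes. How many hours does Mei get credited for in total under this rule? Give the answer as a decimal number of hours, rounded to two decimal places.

29.50 hours

Thu: 6:28 AM–3:56 PM = 9 h 28 min − 30 min = 8 h 58 min → rounds to 9 h 0 min
Fri: 7:29 AM–11:49 AM = 4 h 20 min − 30 min = 3 h 50 min → rounds to 4 h 0 min
Sat: 9:52 AM–7:03 PM = 9 h 11 min → rounds to 9 h 0 min
Sun: 9:58 AM–6:37 PM = 8 h 39 min − 60 min = 7 h 39 min → rounds to 7 h 30 min
Total credited: 29 h 30 min.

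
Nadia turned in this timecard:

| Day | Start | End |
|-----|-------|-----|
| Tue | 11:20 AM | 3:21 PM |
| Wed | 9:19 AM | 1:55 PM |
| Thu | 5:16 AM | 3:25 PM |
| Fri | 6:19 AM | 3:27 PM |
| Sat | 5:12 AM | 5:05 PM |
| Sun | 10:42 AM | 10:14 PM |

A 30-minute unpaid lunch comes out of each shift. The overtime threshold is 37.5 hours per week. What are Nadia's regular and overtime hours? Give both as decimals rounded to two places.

Tue: 11:20 AM–3:21 PM = 4 h 1 min; less 30 min break → 3 h 31 min
Wed: 9:19 AM–1:55 PM = 4 h 36 min; less 30 min break → 4 h 6 min
Thu: 5:16 AM–3:25 PM = 10 h 9 min; less 30 min break → 9 h 39 min
Fri: 6:19 AM–3:27 PM = 9 h 8 min; less 30 min break → 8 h 38 min
Sat: 5:12 AM–5:05 PM = 11 h 53 min; less 30 min break → 11 h 23 min
Sun: 10:42 AM–10:14 PM = 11 h 32 min; less 30 min break → 11 h 2 min
Total worked: 48 h 19 min = 48.32 h.
Threshold 37.5 h → overtime 10 h 49 min, regular 37 h 30 min.

Regular 37.50 hours, overtime 10.82 hours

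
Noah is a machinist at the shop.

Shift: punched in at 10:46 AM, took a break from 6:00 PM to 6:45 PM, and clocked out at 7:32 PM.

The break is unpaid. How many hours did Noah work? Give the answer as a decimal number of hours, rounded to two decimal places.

8.02 hours

Shift: 10:46 AM–7:32 PM = 8 h 46 min; less 45 min break → 8 h 1 min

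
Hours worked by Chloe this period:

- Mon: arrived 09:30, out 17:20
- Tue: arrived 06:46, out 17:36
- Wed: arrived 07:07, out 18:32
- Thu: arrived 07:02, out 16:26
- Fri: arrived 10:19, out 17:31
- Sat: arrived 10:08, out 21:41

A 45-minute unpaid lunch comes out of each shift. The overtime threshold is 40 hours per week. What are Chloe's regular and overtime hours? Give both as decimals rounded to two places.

Mon: 09:30–17:20 = 7 h 50 min; less 45 min break → 7 h 5 min
Tue: 06:46–17:36 = 10 h 50 min; less 45 min break → 10 h 5 min
Wed: 07:07–18:32 = 11 h 25 min; less 45 min break → 10 h 40 min
Thu: 07:02–16:26 = 9 h 24 min; less 45 min break → 8 h 39 min
Fri: 10:19–17:31 = 7 h 12 min; less 45 min break → 6 h 27 min
Sat: 10:08–21:41 = 11 h 33 min; less 45 min break → 10 h 48 min
Total worked: 53 h 44 min = 53.73 h.
Threshold 40 h → overtime 13 h 44 min, regular 40 h 0 min.

Regular 40.00 hours, overtime 13.73 hours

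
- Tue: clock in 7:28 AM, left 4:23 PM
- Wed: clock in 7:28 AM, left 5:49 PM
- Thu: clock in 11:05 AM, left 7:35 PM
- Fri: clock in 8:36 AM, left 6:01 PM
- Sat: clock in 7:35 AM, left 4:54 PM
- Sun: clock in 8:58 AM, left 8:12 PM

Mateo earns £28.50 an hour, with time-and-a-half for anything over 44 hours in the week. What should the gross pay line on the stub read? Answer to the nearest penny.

Tue: 7:28 AM–4:23 PM = 8 h 55 min
Wed: 7:28 AM–5:49 PM = 10 h 21 min
Thu: 11:05 AM–7:35 PM = 8 h 30 min
Fri: 8:36 AM–6:01 PM = 9 h 25 min
Sat: 7:35 AM–4:54 PM = 9 h 19 min
Sun: 8:58 AM–8:12 PM = 11 h 14 min
Total worked: 57 h 44 min = 3464 min.
Regular 44 h 0 min = 2640 min at £28.50/h; overtime 13 h 44 min = 824 min at £42.75/h.
Pay = (2640 × £28.50 + 824 × £42.75) ÷ 60 = £1841.10.

£1841.10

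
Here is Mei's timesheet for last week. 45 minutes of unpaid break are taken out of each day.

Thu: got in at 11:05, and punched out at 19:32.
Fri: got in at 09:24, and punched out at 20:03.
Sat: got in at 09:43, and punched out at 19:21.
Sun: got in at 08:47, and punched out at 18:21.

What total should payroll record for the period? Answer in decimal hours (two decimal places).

Thu: 11:05–19:32 = 8 h 27 min; less 45 min break → 7 h 42 min
Fri: 09:24–20:03 = 10 h 39 min; less 45 min break → 9 h 54 min
Sat: 09:43–19:21 = 9 h 38 min; less 45 min break → 8 h 53 min
Sun: 08:47–18:21 = 9 h 34 min; less 45 min break → 8 h 49 min
Total: 7 h 42 min + 9 h 54 min + 8 h 53 min + 8 h 49 min = 35 h 18 min.

35.30 hours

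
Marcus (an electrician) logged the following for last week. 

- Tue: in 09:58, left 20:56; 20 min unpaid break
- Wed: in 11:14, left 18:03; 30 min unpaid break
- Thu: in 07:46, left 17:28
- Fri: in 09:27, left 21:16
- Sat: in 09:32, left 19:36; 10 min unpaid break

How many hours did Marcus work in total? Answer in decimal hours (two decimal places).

48.37 hours

Tue: 09:58–20:56 = 10 h 58 min; less 20 min break → 10 h 38 min
Wed: 11:14–18:03 = 6 h 49 min; less 30 min break → 6 h 19 min
Thu: 07:46–17:28 = 9 h 42 min
Fri: 09:27–21:16 = 11 h 49 min
Sat: 09:32–19:36 = 10 h 4 min; less 10 min break → 9 h 54 min
Total: 10 h 38 min + 6 h 19 min + 9 h 42 min + 11 h 49 min + 9 h 54 min = 48 h 22 min.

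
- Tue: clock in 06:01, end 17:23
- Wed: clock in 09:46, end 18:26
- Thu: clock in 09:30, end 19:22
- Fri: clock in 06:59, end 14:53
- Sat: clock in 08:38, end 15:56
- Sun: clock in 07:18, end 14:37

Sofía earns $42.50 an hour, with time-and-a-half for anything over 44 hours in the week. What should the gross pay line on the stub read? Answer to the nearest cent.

$2406.56

Tue: 06:01–17:23 = 11 h 22 min
Wed: 09:46–18:26 = 8 h 40 min
Thu: 09:30–19:22 = 9 h 52 min
Fri: 06:59–14:53 = 7 h 54 min
Sat: 08:38–15:56 = 7 h 18 min
Sun: 07:18–14:37 = 7 h 19 min
Total worked: 52 h 25 min = 3145 min.
Regular 44 h 0 min = 2640 min at $42.50/h; overtime 8 h 25 min = 505 min at $63.75/h.
Pay = (2640 × $42.50 + 505 × $63.75) ÷ 60 = $2406.56.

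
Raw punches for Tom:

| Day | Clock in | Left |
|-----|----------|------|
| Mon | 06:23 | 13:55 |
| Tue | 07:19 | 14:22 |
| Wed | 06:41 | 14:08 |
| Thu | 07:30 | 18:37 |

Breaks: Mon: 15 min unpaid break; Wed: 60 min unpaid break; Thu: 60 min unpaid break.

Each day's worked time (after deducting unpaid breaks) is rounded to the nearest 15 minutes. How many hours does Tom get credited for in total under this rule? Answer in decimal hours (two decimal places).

Mon: 06:23–13:55 = 7 h 32 min − 15 min = 7 h 17 min → rounds to 7 h 15 min
Tue: 07:19–14:22 = 7 h 3 min → rounds to 7 h 0 min
Wed: 06:41–14:08 = 7 h 27 min − 60 min = 6 h 27 min → rounds to 6 h 30 min
Thu: 07:30–18:37 = 11 h 7 min − 60 min = 10 h 7 min → rounds to 10 h 0 min
Total credited: 30 h 45 min.

30.75 hours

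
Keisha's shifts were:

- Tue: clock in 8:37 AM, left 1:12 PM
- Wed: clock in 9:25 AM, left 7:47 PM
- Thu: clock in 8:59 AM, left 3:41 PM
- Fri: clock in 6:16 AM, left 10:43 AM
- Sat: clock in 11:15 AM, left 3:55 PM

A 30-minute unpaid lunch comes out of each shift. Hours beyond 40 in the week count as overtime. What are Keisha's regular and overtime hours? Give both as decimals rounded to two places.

Regular 28.27 hours, overtime 0.00 hours

Tue: 8:37 AM–1:12 PM = 4 h 35 min; less 30 min break → 4 h 5 min
Wed: 9:25 AM–7:47 PM = 10 h 22 min; less 30 min break → 9 h 52 min
Thu: 8:59 AM–3:41 PM = 6 h 42 min; less 30 min break → 6 h 12 min
Fri: 6:16 AM–10:43 AM = 4 h 27 min; less 30 min break → 3 h 57 min
Sat: 11:15 AM–3:55 PM = 4 h 40 min; less 30 min break → 4 h 10 min
Total worked: 28 h 16 min = 28.27 h.
Threshold 40 h → overtime 0 h 0 min, regular 28 h 16 min.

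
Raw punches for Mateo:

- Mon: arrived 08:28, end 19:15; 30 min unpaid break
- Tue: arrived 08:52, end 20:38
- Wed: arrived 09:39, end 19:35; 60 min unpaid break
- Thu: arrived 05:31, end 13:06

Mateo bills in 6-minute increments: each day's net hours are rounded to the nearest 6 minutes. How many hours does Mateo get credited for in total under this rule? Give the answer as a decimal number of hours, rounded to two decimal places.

Mon: 08:28–19:15 = 10 h 47 min − 30 min = 10 h 17 min → rounds to 10 h 18 min
Tue: 08:52–20:38 = 11 h 46 min → rounds to 11 h 48 min
Wed: 09:39–19:35 = 9 h 56 min − 60 min = 8 h 56 min → rounds to 8 h 54 min
Thu: 05:31–13:06 = 7 h 35 min → rounds to 7 h 36 min
Total credited: 38 h 36 min.

38.60 hours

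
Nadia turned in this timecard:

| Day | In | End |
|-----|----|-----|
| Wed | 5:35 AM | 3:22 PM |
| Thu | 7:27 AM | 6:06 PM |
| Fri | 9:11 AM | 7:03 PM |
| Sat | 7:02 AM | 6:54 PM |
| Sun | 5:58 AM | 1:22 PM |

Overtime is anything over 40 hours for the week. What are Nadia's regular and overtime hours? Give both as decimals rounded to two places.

Regular 40.00 hours, overtime 9.57 hours

Wed: 5:35 AM–3:22 PM = 9 h 47 min
Thu: 7:27 AM–6:06 PM = 10 h 39 min
Fri: 9:11 AM–7:03 PM = 9 h 52 min
Sat: 7:02 AM–6:54 PM = 11 h 52 min
Sun: 5:58 AM–1:22 PM = 7 h 24 min
Total worked: 49 h 34 min = 49.57 h.
Threshold 40 h → overtime 9 h 34 min, regular 40 h 0 min.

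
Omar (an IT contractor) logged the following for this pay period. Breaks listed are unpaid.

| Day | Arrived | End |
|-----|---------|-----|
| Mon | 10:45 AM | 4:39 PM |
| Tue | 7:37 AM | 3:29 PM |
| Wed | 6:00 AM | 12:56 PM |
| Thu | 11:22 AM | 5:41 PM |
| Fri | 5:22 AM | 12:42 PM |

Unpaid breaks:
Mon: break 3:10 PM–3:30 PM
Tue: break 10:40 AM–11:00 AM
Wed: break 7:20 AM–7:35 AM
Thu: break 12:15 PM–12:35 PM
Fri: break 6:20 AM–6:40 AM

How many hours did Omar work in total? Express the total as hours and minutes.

32 h 46 min

Mon: 10:45 AM–4:39 PM = 5 h 54 min; less 20 min break → 5 h 34 min
Tue: 7:37 AM–3:29 PM = 7 h 52 min; less 20 min break → 7 h 32 min
Wed: 6:00 AM–12:56 PM = 6 h 56 min; less 15 min break → 6 h 41 min
Thu: 11:22 AM–5:41 PM = 6 h 19 min; less 20 min break → 5 h 59 min
Fri: 5:22 AM–12:42 PM = 7 h 20 min; less 20 min break → 7 h 0 min
Total: 5 h 34 min + 7 h 32 min + 6 h 41 min + 5 h 59 min + 7 h 0 min = 32 h 46 min.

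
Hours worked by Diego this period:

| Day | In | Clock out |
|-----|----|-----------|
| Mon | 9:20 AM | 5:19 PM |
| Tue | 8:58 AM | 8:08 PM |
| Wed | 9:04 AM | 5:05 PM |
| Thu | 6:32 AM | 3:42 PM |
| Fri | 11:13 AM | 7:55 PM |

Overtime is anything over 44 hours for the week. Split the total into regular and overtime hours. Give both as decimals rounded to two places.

Mon: 9:20 AM–5:19 PM = 7 h 59 min
Tue: 8:58 AM–8:08 PM = 11 h 10 min
Wed: 9:04 AM–5:05 PM = 8 h 1 min
Thu: 6:32 AM–3:42 PM = 9 h 10 min
Fri: 11:13 AM–7:55 PM = 8 h 42 min
Total worked: 45 h 2 min = 45.03 h.
Threshold 44 h → overtime 1 h 2 min, regular 44 h 0 min.

Regular 44.00 hours, overtime 1.03 hours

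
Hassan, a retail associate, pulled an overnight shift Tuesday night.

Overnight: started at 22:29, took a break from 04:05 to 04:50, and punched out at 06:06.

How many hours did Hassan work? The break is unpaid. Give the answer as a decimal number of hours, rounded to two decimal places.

Overnight: 22:29 → midnight = 1 h 31 min; midnight → 06:06 = 6 h 6 min; span 7 h 37 min; less 45 min break → 6 h 52 min

6.87 hours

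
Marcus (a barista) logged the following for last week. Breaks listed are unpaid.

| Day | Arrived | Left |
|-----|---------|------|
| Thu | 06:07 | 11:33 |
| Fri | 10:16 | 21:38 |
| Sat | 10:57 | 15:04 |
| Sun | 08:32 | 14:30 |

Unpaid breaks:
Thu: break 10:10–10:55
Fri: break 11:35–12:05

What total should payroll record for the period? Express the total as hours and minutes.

25 h 38 min

Thu: 06:07–11:33 = 5 h 26 min; less 45 min break → 4 h 41 min
Fri: 10:16–21:38 = 11 h 22 min; less 30 min break → 10 h 52 min
Sat: 10:57–15:04 = 4 h 7 min
Sun: 08:32–14:30 = 5 h 58 min
Total: 4 h 41 min + 10 h 52 min + 4 h 7 min + 5 h 58 min = 25 h 38 min.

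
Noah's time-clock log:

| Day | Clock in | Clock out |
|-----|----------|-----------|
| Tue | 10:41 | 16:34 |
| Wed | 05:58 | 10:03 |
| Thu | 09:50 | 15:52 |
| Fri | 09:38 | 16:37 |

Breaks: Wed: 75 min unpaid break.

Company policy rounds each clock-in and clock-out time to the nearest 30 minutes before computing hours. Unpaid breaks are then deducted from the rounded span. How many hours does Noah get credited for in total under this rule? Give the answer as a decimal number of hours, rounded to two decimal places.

Tue: in 10:41→10:30, out 16:34→16:30; 6 h 0 min
Wed: in 05:58→06:00, out 10:03→10:00; 4 h 0 min − 75 min = 2 h 45 min
Thu: in 09:50→10:00, out 15:52→16:00; 6 h 0 min
Fri: in 09:38→09:30, out 16:37→16:30; 7 h 0 min
Total credited: 21 h 45 min.

21.75 hours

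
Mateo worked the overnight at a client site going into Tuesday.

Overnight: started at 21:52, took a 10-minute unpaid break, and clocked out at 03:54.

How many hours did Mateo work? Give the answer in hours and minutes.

Overnight: 21:52 → midnight = 2 h 8 min; midnight → 03:54 = 3 h 54 min; span 6 h 2 min; less 10 min break → 5 h 52 min

5 h 52 min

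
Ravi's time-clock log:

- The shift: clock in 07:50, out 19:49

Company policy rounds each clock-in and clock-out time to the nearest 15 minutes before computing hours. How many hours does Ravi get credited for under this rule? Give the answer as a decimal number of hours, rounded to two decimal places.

12.00 hours

The shift: in 07:50→07:45, out 19:49→19:45; 12 h 0 min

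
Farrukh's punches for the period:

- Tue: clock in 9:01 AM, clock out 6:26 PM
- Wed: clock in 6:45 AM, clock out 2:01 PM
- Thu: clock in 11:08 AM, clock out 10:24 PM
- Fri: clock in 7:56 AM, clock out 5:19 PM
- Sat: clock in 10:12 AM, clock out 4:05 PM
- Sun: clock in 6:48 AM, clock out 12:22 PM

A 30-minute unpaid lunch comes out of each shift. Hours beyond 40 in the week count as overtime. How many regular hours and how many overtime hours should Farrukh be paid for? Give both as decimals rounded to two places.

Tue: 9:01 AM–6:26 PM = 9 h 25 min; less 30 min break → 8 h 55 min
Wed: 6:45 AM–2:01 PM = 7 h 16 min; less 30 min break → 6 h 46 min
Thu: 11:08 AM–10:24 PM = 11 h 16 min; less 30 min break → 10 h 46 min
Fri: 7:56 AM–5:19 PM = 9 h 23 min; less 30 min break → 8 h 53 min
Sat: 10:12 AM–4:05 PM = 5 h 53 min; less 30 min break → 5 h 23 min
Sun: 6:48 AM–12:22 PM = 5 h 34 min; less 30 min break → 5 h 4 min
Total worked: 45 h 47 min = 45.78 h.
Threshold 40 h → overtime 5 h 47 min, regular 40 h 0 min.

Regular 40.00 hours, overtime 5.78 hours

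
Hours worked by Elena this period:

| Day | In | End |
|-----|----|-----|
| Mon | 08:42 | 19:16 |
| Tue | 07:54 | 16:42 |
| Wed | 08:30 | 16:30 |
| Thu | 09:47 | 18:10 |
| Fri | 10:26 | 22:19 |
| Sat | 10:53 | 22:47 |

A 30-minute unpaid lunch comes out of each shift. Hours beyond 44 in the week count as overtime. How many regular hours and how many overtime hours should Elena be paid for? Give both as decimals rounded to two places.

Mon: 08:42–19:16 = 10 h 34 min; less 30 min break → 10 h 4 min
Tue: 07:54–16:42 = 8 h 48 min; less 30 min break → 8 h 18 min
Wed: 08:30–16:30 = 8 h 0 min; less 30 min break → 7 h 30 min
Thu: 09:47–18:10 = 8 h 23 min; less 30 min break → 7 h 53 min
Fri: 10:26–22:19 = 11 h 53 min; less 30 min break → 11 h 23 min
Sat: 10:53–22:47 = 11 h 54 min; less 30 min break → 11 h 24 min
Total worked: 56 h 32 min = 56.53 h.
Threshold 44 h → overtime 12 h 32 min, regular 44 h 0 min.

Regular 44.00 hours, overtime 12.53 hours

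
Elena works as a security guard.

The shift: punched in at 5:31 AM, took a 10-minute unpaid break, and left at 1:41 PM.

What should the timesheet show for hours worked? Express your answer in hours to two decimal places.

The shift: 5:31 AM–1:41 PM = 8 h 10 min; less 10 min break → 8 h 0 min

8.00 hours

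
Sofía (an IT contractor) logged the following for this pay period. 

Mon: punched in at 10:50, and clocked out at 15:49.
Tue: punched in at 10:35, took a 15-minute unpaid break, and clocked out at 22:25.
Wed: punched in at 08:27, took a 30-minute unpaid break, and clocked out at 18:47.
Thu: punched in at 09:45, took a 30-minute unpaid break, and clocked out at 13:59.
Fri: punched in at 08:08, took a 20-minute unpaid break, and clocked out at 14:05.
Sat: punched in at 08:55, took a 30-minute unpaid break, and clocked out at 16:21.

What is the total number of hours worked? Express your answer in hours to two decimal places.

42.68 hours

Mon: 10:50–15:49 = 4 h 59 min
Tue: 10:35–22:25 = 11 h 50 min; less 15 min break → 11 h 35 min
Wed: 08:27–18:47 = 10 h 20 min; less 30 min break → 9 h 50 min
Thu: 09:45–13:59 = 4 h 14 min; less 30 min break → 3 h 44 min
Fri: 08:08–14:05 = 5 h 57 min; less 20 min break → 5 h 37 min
Sat: 08:55–16:21 = 7 h 26 min; less 30 min break → 6 h 56 min
Total: 4 h 59 min + 11 h 35 min + 9 h 50 min + 3 h 44 min + 5 h 37 min + 6 h 56 min = 42 h 41 min.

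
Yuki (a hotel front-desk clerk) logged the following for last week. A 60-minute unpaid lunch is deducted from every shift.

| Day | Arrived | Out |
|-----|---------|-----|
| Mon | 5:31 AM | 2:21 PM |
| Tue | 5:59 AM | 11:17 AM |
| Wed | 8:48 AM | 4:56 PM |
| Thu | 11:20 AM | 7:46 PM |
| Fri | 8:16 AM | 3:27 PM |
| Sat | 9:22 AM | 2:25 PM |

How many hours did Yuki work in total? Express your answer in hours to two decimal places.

36.93 hours

Mon: 5:31 AM–2:21 PM = 8 h 50 min; less 60 min break → 7 h 50 min
Tue: 5:59 AM–11:17 AM = 5 h 18 min; less 60 min break → 4 h 18 min
Wed: 8:48 AM–4:56 PM = 8 h 8 min; less 60 min break → 7 h 8 min
Thu: 11:20 AM–7:46 PM = 8 h 26 min; less 60 min break → 7 h 26 min
Fri: 8:16 AM–3:27 PM = 7 h 11 min; less 60 min break → 6 h 11 min
Sat: 9:22 AM–2:25 PM = 5 h 3 min; less 60 min break → 4 h 3 min
Total: 7 h 50 min + 4 h 18 min + 7 h 8 min + 7 h 26 min + 6 h 11 min + 4 h 3 min = 36 h 56 min.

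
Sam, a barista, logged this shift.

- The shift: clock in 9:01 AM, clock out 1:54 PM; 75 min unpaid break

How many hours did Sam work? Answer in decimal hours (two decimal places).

The shift: 9:01 AM–1:54 PM = 4 h 53 min; less 75 min break → 3 h 38 min

3.63 hours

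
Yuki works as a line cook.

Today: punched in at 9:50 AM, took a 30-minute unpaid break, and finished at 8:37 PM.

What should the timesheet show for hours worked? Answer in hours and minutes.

10 h 17 min

Today: 9:50 AM–8:37 PM = 10 h 47 min; less 30 min break → 10 h 17 min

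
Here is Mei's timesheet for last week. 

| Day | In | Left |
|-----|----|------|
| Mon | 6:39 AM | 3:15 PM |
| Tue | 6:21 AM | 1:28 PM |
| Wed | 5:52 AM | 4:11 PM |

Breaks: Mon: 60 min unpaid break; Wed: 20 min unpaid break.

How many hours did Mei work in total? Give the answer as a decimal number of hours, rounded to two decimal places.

Mon: 6:39 AM–3:15 PM = 8 h 36 min; less 60 min break → 7 h 36 min
Tue: 6:21 AM–1:28 PM = 7 h 7 min
Wed: 5:52 AM–4:11 PM = 10 h 19 min; less 20 min break → 9 h 59 min
Total: 7 h 36 min + 7 h 7 min + 9 h 59 min = 24 h 42 min.

24.70 hours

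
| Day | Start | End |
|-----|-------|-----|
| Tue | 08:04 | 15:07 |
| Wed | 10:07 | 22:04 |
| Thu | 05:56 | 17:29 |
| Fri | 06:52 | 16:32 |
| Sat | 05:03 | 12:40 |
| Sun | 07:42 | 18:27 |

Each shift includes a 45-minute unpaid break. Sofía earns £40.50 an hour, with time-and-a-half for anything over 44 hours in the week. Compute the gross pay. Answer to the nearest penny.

Tue: 08:04–15:07 = 7 h 3 min; less 45 min break → 6 h 18 min
Wed: 10:07–22:04 = 11 h 57 min; less 45 min break → 11 h 12 min
Thu: 05:56–17:29 = 11 h 33 min; less 45 min break → 10 h 48 min
Fri: 06:52–16:32 = 9 h 40 min; less 45 min break → 8 h 55 min
Sat: 05:03–12:40 = 7 h 37 min; less 45 min break → 6 h 52 min
Sun: 07:42–18:27 = 10 h 45 min; less 45 min break → 10 h 0 min
Total worked: 54 h 5 min = 3245 min.
Regular 44 h 0 min = 2640 min at £40.50/h; overtime 10 h 5 min = 605 min at £60.75/h.
Pay = (2640 × £40.50 + 605 × £60.75) ÷ 60 = £2394.56.

£2394.56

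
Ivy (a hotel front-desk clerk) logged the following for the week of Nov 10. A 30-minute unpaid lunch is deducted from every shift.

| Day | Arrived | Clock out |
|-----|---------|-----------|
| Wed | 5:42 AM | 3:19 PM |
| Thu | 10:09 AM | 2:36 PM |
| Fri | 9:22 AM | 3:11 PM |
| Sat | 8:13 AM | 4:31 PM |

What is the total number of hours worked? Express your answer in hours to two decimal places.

Wed: 5:42 AM–3:19 PM = 9 h 37 min; less 30 min break → 9 h 7 min
Thu: 10:09 AM–2:36 PM = 4 h 27 min; less 30 min break → 3 h 57 min
Fri: 9:22 AM–3:11 PM = 5 h 49 min; less 30 min break → 5 h 19 min
Sat: 8:13 AM–4:31 PM = 8 h 18 min; less 30 min break → 7 h 48 min
Total: 9 h 7 min + 3 h 57 min + 5 h 19 min + 7 h 48 min = 26 h 11 min.

26.18 hours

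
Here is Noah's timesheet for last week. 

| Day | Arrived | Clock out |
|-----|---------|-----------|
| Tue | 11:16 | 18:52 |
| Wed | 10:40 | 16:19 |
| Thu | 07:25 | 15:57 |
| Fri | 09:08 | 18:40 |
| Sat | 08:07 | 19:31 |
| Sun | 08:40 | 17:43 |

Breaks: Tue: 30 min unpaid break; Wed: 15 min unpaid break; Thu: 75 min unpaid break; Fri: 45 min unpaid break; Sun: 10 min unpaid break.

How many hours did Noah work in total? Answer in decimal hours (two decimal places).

48.85 hours

Tue: 11:16–18:52 = 7 h 36 min; less 30 min break → 7 h 6 min
Wed: 10:40–16:19 = 5 h 39 min; less 15 min break → 5 h 24 min
Thu: 07:25–15:57 = 8 h 32 min; less 75 min break → 7 h 17 min
Fri: 09:08–18:40 = 9 h 32 min; less 45 min break → 8 h 47 min
Sat: 08:07–19:31 = 11 h 24 min
Sun: 08:40–17:43 = 9 h 3 min; less 10 min break → 8 h 53 min
Total: 7 h 6 min + 5 h 24 min + 7 h 17 min + 8 h 47 min + 11 h 24 min + 8 h 53 min = 48 h 51 min.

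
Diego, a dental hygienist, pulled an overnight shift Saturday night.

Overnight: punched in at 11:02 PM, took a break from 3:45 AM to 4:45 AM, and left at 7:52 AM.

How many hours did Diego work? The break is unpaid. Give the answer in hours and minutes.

Overnight: 11:02 PM → midnight = 0 h 58 min; midnight → 7:52 AM = 7 h 52 min; span 8 h 50 min; less 60 min break → 7 h 50 min

7 h 50 min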